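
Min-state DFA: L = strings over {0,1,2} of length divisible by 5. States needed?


Track length mod 5: states 0..4, accept at 0
Minimal DFA: 5 states


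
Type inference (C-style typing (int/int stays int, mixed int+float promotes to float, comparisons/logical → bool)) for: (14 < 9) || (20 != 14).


Operand types: bool || bool
Rule: logical operators take bool operands and yield bool
Result type: bool


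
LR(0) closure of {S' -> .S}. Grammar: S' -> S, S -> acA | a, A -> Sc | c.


Start: S' -> .S
For each item with dot before a nonterminal B, add B -> .γ for every B-production
Closure: [S' -> .S, S -> .acA, S -> .a]


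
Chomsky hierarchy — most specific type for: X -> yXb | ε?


Single nonterminal LHS, but y^n b^n is not regular
Classification: Type 2 (Context-Free)


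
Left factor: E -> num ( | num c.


Common prefix: 'num'
Factored: E -> num E', E' -> ( | c


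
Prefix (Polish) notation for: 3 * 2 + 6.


left-to-right (same/higher precedence on left): tree is (+ (* 3 2) 6)
Prefix: + * 3 2 6


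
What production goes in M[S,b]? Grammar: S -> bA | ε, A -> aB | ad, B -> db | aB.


For [S, b]: 'b' ∈ FIRST(bA)
Entry: S -> bA


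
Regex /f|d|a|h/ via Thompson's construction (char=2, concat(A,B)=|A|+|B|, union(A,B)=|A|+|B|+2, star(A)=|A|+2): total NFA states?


Syntax tree has 4 char leaf(s), 3 union(s), 0 star(s)
chars contribute 4×2 = 8; each union adds +2; each star adds +2
Total: 8 + 6 + 0 = 14 states


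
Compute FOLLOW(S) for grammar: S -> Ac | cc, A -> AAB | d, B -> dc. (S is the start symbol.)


$ ∈ FOLLOW(S). For each A -> αBβ: add FIRST(β)\{ε} to FOLLOW(B); if β nullable, add FOLLOW(A).
FOLLOW(S) = {$}


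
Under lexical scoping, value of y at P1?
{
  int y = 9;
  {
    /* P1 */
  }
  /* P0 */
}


P1's block does not declare y; resolves to the enclosing declaration at depth 0
y = 9


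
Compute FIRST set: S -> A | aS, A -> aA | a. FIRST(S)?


Per alternative of S: FIRST(A) = {a}; FIRST(aS) = {a}
FIRST(S) = {a}


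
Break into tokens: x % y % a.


Scan left to right, longest-match per lexeme
Tokens: ID(x), OP(%), ID(y), OP(%), ID(a)


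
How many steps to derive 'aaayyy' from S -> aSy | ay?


Derivation: S => aSy => aaSyy => aaayyy
Steps: 3


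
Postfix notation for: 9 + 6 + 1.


Left to right (same or higher precedence on left)
Postfix: 9 6 + 1 +


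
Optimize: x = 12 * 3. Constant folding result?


12 * 3 = 36 at compile time
Optimized: x = 36


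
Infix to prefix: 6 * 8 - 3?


left-to-right (same/higher precedence on left): tree is (- (* 6 8) 3)
Prefix: - * 6 8 3


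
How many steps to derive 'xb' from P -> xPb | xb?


Derivation: P => xb
Steps: 1


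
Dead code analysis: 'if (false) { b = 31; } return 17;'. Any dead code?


condition is constant false, so the whole block is unreachable
Dead: 'if (false) { b = 31; }'


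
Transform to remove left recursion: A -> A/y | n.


Left-recursive alternatives: A/y; non-recursive: n
Introduce A': A -> nA', A' -> /yA' | ε


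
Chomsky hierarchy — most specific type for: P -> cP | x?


Right-linear: every RHS is a terminal or a terminal followed by one nonterminal
Classification: Type 3 (Regular)


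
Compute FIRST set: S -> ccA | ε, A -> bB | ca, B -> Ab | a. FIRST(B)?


Per alternative of B: FIRST(Ab) = {b, c}; FIRST(a) = {a}
FIRST(B) = {a, b, c}


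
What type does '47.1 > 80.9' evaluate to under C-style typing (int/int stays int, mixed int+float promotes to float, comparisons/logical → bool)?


Operand types: float > float
Rule: comparison yields bool
Result type: bool


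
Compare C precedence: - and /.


'/' is multiplicative (level 10); '-' is additive (level 9)
Higher level binds tighter
'/' has higher precedence than '-'


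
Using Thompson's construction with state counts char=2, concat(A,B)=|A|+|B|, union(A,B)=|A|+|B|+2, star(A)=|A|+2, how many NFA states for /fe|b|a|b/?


Syntax tree has 5 char leaf(s), 3 union(s), 0 star(s)
chars contribute 5×2 = 10; each union adds +2; each star adds +2
Total: 10 + 6 + 0 = 16 states


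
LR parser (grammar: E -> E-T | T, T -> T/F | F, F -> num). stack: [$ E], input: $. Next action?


start symbol E on stack, input exhausted
Action: accept


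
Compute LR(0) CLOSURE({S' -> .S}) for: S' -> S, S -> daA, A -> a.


Start: S' -> .S
For each item with dot before a nonterminal B, add B -> .γ for every B-production
Closure: [S' -> .S, S -> .daA]


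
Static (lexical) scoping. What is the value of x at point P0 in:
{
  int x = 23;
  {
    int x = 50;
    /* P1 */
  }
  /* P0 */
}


x declared in the same block as P0
x = 23


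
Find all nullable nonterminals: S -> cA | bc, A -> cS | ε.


A nonterminal is nullable iff some alternative derives ε (directly, or every symbol in it is nullable)
Nullable: {A}


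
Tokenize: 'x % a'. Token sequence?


Scan left to right, longest-match per lexeme
Tokens: ID(x), OP(%), ID(a)


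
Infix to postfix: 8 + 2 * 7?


* has higher precedence, evaluate 2*7 first
Postfix: 8 2 7 * +


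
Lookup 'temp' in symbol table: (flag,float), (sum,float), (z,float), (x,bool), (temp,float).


Lookup 'temp' → type float


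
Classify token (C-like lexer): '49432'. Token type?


Pattern: digits only
Type: INTEGER_LITERAL


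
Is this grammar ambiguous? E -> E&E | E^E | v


'v&v^v' has two parse trees (no precedence encoded between & and ^)
Ambiguous


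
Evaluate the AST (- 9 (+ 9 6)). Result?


Evaluate inner: (+ 9 6) = 15
Evaluate root: (- 9 15) = -6
Result: -6


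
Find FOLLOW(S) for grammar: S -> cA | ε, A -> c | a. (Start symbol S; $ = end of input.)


$ ∈ FOLLOW(S). For each A -> αBβ: add FIRST(β)\{ε} to FOLLOW(B); if β nullable, add FOLLOW(A).
FOLLOW(S) = {$}


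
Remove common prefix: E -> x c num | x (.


Common prefix: 'x'
Factored: E -> x E', E' -> c num | (


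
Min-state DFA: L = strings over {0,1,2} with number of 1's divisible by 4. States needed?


Track (count of 1) mod 4: states 0..3, accept at 0
Minimal DFA: 4 states


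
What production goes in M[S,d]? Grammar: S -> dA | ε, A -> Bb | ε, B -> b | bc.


For [S, d]: 'd' ∈ FIRST(dA)
Entry: S -> dA


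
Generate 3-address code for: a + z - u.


Break into single-operator statements:
t1 = a + z
t2 = t1 - u


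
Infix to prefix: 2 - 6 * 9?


'*' binds tighter: tree is (- 2 (* 6 9))
Prefix: - 2 * 6 9


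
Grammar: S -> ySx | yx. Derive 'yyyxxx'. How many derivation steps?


Derivation: S => ySx => yySxx => yyyxxx
Steps: 3


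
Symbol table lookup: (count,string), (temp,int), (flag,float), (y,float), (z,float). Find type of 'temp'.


Lookup 'temp' → type int


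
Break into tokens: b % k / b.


Scan left to right, longest-match per lexeme
Tokens: ID(b), OP(%), ID(k), OP(/), ID(b)


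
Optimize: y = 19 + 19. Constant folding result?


19 + 19 = 38 at compile time
Optimized: y = 38


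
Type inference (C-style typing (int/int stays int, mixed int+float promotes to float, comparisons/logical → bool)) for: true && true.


Operand types: bool && bool
Rule: logical operators take bool operands and yield bool
Result type: bool


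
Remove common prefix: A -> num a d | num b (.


Common prefix: 'num'
Factored: A -> num A', A' -> a d | b (


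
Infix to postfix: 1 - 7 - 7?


Left to right (same or higher precedence on left)
Postfix: 1 7 - 7 -


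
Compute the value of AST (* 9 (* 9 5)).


Evaluate inner: (* 9 5) = 45
Evaluate root: (* 9 45) = 405
Result: 405


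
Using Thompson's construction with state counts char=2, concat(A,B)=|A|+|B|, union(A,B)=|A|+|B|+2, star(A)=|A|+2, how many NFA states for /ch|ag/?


Syntax tree has 4 char leaf(s), 1 union(s), 0 star(s)
chars contribute 4×2 = 8; each union adds +2; each star adds +2
Total: 8 + 2 + 0 = 10 states


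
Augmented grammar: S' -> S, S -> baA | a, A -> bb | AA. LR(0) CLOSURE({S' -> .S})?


Start: S' -> .S
For each item with dot before a nonterminal B, add B -> .γ for every B-production
Closure: [S' -> .S, S -> .baA, S -> .a]


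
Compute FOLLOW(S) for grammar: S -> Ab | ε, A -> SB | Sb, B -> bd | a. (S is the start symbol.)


$ ∈ FOLLOW(S). For each A -> αBβ: add FIRST(β)\{ε} to FOLLOW(B); if β nullable, add FOLLOW(A).
FOLLOW(S) = {$, a, b}


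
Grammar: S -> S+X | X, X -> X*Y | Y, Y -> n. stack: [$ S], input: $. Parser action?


start symbol S on stack, input exhausted
Action: accept


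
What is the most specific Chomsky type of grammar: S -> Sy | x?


Left-linear: every RHS is a terminal or one nonterminal followed by a terminal
Classification: Type 3 (Regular)


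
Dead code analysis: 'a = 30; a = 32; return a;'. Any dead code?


first assignment to a is overwritten before any read
Dead: 'a = 30'


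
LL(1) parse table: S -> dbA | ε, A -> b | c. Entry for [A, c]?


For [A, c]: 'c' ∈ FIRST(c)
Entry: A -> c


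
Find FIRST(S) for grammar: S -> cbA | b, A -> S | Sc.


Per alternative of S: FIRST(cbA) = {c}; FIRST(b) = {b}
FIRST(S) = {b, c}


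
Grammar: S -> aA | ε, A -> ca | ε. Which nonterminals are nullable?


A nonterminal is nullable iff some alternative derives ε (directly, or every symbol in it is nullable)
Nullable: {A, S}


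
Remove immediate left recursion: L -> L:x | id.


Left-recursive alternatives: L:x; non-recursive: id
Introduce L': L -> idL', L' -> :xL' | ε


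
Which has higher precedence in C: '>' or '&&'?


'>' is relational (level 7); '&&' is logical AND (level 2)
Higher level binds tighter
'>' has higher precedence than '&&'


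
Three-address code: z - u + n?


Break into single-operator statements:
t1 = z - u
t2 = t1 + n


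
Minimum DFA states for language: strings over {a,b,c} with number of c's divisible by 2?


Track (count of c) mod 2: states 0..1, accept at 0
Minimal DFA: 2 states


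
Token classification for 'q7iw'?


Pattern: letter/underscore followed by alphanumerics, not a keyword
Type: IDENTIFIER


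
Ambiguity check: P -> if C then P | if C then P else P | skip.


dangling else: 'if C then if C then skip else skip' parses two ways
Ambiguous


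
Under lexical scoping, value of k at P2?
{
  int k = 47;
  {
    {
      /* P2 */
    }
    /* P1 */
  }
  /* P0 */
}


P2's block does not declare k; resolves to the enclosing declaration at depth 0
k = 47


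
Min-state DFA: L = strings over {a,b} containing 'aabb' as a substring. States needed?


KMP-style automaton: 4 progress states + 1 absorbing accept = 5
Minimal DFA: 5 states


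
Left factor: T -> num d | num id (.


Common prefix: 'num'
Factored: T -> num T', T' -> d | id (


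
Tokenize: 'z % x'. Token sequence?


Scan left to right, longest-match per lexeme
Tokens: ID(z), OP(%), ID(x)


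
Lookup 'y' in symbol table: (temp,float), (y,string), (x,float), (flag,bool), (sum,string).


Lookup 'y' → type string


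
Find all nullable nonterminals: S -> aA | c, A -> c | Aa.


A nonterminal is nullable iff some alternative derives ε (directly, or every symbol in it is nullable)
Nullable: {}


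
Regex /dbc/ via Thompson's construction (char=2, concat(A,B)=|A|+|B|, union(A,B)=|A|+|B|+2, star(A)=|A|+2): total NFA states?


Syntax tree has 3 char leaf(s), 0 union(s), 0 star(s)
chars contribute 3×2 = 6; each union adds +2; each star adds +2
Total: 6 + 0 + 0 = 6 states


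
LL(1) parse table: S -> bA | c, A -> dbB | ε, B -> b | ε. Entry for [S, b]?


For [S, b]: 'b' ∈ FIRST(bA)
Entry: S -> bA


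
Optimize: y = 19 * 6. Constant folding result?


19 * 6 = 114 at compile time
Optimized: y = 114


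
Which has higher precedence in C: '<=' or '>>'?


'>>' is shift (level 8); '<=' is relational (level 7)
Higher level binds tighter
'>>' has higher precedence than '<='


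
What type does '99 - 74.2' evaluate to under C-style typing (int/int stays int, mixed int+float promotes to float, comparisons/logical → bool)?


Operand types: int - float
Rule: mixed int/float promotes to float; int/int stays int
Result type: float


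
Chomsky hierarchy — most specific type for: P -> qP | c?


Right-linear: every RHS is a terminal or a terminal followed by one nonterminal
Classification: Type 3 (Regular)


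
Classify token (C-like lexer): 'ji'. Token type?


Pattern: letter/underscore followed by alphanumerics, not a keyword
Type: IDENTIFIER


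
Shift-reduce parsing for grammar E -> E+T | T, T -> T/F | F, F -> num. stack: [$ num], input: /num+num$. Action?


'num' on top is the handle for F -> num
Action: reduce (F -> num)


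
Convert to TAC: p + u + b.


Break into single-operator statements:
t1 = p + u
t2 = t1 + b


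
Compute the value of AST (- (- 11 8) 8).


Evaluate inner: (- 11 8) = 3
Evaluate root: (- 3 8) = -5
Result: -5


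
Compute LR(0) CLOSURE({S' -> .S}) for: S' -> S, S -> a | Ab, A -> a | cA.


Start: S' -> .S
For each item with dot before a nonterminal B, add B -> .γ for every B-production
Closure: [S' -> .S, S -> .a, S -> .Ab, A -> .a, A -> .cA]


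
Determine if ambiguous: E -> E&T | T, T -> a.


precedence layered via separate nonterminal T: deterministic
Unambiguous


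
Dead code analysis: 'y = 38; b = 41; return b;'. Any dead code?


y is assigned but never read
Dead: 'y = 38'


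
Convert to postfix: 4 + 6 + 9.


Left to right (same or higher precedence on left)
Postfix: 4 6 + 9 +


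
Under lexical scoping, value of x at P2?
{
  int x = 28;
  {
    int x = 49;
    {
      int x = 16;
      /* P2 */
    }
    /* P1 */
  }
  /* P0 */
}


x declared in the same block as P2
x = 16


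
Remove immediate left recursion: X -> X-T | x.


Left-recursive alternatives: X-T; non-recursive: x
Introduce X': X -> xX', X' -> -TX' | ε


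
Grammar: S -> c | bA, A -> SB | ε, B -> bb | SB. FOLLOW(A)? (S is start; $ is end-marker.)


$ ∈ FOLLOW(S). For each A -> αBβ: add FIRST(β)\{ε} to FOLLOW(B); if β nullable, add FOLLOW(A).
FOLLOW(A) = {$, b, c}


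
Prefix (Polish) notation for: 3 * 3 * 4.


left-to-right (same/higher precedence on left): tree is (* (* 3 3) 4)
Prefix: * * 3 3 4


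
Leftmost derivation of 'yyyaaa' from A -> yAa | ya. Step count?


Derivation: A => yAa => yyAaa => yyyaaa
Steps: 3


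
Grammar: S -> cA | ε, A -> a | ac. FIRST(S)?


Per alternative of S: FIRST(cA) = {c}; FIRST(ε) = {ε}
FIRST(S) = {c, ε}


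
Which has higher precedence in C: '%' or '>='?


'%' is multiplicative (level 10); '>=' is relational (level 7)
Higher level binds tighter
'%' has higher precedence than '>='


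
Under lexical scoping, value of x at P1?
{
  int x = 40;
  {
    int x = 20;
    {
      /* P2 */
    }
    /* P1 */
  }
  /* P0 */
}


x declared in the same block as P1
x = 20


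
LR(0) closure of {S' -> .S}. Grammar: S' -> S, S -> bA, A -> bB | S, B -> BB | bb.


Start: S' -> .S
For each item with dot before a nonterminal B, add B -> .γ for every B-production
Closure: [S' -> .S, S -> .bA]


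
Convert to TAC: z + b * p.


Break into single-operator statements:
t1 = b * p
t2 = z + t1


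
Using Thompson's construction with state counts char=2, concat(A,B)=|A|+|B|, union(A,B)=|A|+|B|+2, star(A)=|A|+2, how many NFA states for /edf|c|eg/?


Syntax tree has 6 char leaf(s), 2 union(s), 0 star(s)
chars contribute 6×2 = 12; each union adds +2; each star adds +2
Total: 12 + 4 + 0 = 16 states


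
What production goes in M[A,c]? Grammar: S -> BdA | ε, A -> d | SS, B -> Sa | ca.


For [A, c]: 'c' ∈ FIRST(SS)
Entry: A -> SS


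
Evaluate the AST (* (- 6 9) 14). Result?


Evaluate inner: (- 6 9) = -3
Evaluate root: (* -3 14) = -42
Result: -42


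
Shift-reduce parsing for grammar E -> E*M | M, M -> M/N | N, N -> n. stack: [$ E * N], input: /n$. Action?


'N' (not preceded by M/) is the handle for M -> N
Action: reduce (M -> N)


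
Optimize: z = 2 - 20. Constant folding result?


2 - 20 = -18 at compile time
Optimized: z = -18


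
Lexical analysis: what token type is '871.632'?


Pattern: digits with a decimal point
Type: FLOAT_LITERAL


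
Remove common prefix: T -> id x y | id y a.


Common prefix: 'id'
Factored: T -> id T', T' -> x y | y a


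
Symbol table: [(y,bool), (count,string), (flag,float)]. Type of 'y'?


Lookup 'y' → type bool


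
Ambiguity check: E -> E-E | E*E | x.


'x-x*x' has two parse trees (no precedence encoded between - and *)
Ambiguous


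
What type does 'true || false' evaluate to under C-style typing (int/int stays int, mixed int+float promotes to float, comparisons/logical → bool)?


Operand types: bool || bool
Rule: logical operators take bool operands and yield bool
Result type: bool


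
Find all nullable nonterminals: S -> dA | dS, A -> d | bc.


A nonterminal is nullable iff some alternative derives ε (directly, or every symbol in it is nullable)
Nullable: {}


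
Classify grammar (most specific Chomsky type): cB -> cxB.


LHS has context (more than one symbol) and |LHS| ≤ |RHS|
Classification: Type 1 (Context-Sensitive)


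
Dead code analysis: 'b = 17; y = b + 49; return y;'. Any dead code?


b is read by y's definition; y is returned
No dead code


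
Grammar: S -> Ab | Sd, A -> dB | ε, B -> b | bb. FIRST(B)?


Per alternative of B: FIRST(b) = {b}; FIRST(bb) = {b}
FIRST(B) = {b}


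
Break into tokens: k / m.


Scan left to right, longest-match per lexeme
Tokens: ID(k), OP(/), ID(m)


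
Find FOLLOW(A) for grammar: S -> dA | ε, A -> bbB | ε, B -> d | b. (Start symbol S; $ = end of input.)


$ ∈ FOLLOW(S). For each A -> αBβ: add FIRST(β)\{ε} to FOLLOW(B); if β nullable, add FOLLOW(A).
FOLLOW(A) = {$}


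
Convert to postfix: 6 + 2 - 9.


Left to right (same or higher precedence on left)
Postfix: 6 2 + 9 -


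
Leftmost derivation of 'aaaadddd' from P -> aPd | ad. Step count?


Derivation: P => aPd => aaPdd => aaaPddd => aaaadddd
Steps: 4


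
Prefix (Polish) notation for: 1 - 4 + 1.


left-to-right (same/higher precedence on left): tree is (+ (- 1 4) 1)
Prefix: + - 1 4 1


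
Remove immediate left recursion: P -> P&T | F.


Left-recursive alternatives: P&T; non-recursive: F
Introduce P': P -> FP', P' -> &TP' | ε


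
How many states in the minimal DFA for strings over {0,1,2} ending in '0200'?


Track the longest suffix of input matching a prefix of '0200': 5 classes (prefixes of length 0..4)
Minimal DFA: 5 states


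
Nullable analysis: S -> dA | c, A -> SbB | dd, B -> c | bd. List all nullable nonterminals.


A nonterminal is nullable iff some alternative derives ε (directly, or every symbol in it is nullable)
Nullable: {}


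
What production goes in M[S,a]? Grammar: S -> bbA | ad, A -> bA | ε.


For [S, a]: 'a' ∈ FIRST(ad)
Entry: S -> ad


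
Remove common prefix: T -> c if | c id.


Common prefix: 'c'
Factored: T -> c T', T' -> if | id


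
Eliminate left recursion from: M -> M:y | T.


Left-recursive alternatives: M:y; non-recursive: T
Introduce M': M -> TM', M' -> :yM' | ε


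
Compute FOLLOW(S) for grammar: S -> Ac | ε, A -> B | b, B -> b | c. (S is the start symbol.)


$ ∈ FOLLOW(S). For each A -> αBβ: add FIRST(β)\{ε} to FOLLOW(B); if β nullable, add FOLLOW(A).
FOLLOW(S) = {$}


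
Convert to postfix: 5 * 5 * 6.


Left to right (same or higher precedence on left)
Postfix: 5 5 * 6 *


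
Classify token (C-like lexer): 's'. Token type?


Pattern: letter/underscore followed by alphanumerics, not a keyword
Type: IDENTIFIER


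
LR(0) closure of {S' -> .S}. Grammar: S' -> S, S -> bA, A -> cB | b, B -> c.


Start: S' -> .S
For each item with dot before a nonterminal B, add B -> .γ for every B-production
Closure: [S' -> .S, S -> .bA]


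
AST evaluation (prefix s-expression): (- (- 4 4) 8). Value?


Evaluate inner: (- 4 4) = 0
Evaluate root: (- 0 8) = -8
Result: -8


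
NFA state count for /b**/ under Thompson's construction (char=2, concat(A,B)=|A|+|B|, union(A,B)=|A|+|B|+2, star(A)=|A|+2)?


Syntax tree has 1 char leaf(s), 0 union(s), 2 star(s)
chars contribute 1×2 = 2; each union adds +2; each star adds +2
Total: 2 + 0 + 4 = 6 states


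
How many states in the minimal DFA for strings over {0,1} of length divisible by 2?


Track length mod 2: states 0..1, accept at 0
Minimal DFA: 2 states


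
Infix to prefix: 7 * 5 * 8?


left-to-right (same/higher precedence on left): tree is (* (* 7 5) 8)
Prefix: * * 7 5 8


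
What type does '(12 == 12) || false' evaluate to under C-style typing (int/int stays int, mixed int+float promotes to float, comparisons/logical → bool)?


Operand types: bool || bool
Rule: logical operators take bool operands and yield bool
Result type: bool


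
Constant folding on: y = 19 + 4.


19 + 4 = 23 at compile time
Optimized: y = 23


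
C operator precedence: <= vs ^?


'<=' is relational (level 7); '^' is bitwise XOR (level 4)
Higher level binds tighter
'<=' has higher precedence than '^'


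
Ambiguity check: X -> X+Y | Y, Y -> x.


precedence layered via separate nonterminal Y: deterministic
Unambiguous


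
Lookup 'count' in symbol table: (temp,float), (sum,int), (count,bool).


Lookup 'count' → type bool


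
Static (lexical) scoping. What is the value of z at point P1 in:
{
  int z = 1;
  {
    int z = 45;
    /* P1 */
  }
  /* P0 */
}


z declared in the same block as P1
z = 45


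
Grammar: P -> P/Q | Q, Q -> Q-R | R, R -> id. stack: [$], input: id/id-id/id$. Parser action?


no handle on stack; shift 'id'
Action: shift


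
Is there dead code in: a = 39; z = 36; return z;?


a is assigned but never read
Dead: 'a = 39'


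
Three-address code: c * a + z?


Break into single-operator statements:
t1 = c * a
t2 = t1 + z


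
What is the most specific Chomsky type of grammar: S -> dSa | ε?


Single nonterminal LHS, but d^n a^n is not regular
Classification: Type 2 (Context-Free)


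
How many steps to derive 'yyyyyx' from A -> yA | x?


Derivation: A => yA => yyA => yyyA => yyyyA => yyyyyA => yyyyyx
Steps: 6


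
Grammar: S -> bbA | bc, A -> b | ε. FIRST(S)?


Per alternative of S: FIRST(bbA) = {b}; FIRST(bc) = {b}
FIRST(S) = {b}


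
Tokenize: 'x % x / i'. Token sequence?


Scan left to right, longest-match per lexeme
Tokens: ID(x), OP(%), ID(x), OP(/), ID(i)


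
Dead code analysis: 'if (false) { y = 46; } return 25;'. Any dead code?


condition is constant false, so the whole block is unreachable
Dead: 'if (false) { y = 46; }'


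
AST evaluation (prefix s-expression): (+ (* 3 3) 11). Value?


Evaluate inner: (* 3 3) = 9
Evaluate root: (+ 9 11) = 20
Result: 20


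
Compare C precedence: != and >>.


'>>' is shift (level 8); '!=' is equality (level 6)
Higher level binds tighter
'>>' has higher precedence than '!='


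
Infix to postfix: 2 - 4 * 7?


* has higher precedence, evaluate 4*7 first
Postfix: 2 4 7 * -


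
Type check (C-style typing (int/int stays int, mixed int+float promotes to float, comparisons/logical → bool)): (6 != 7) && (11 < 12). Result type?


Operand types: bool && bool
Rule: logical operators take bool operands and yield bool
Result type: bool


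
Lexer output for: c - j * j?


Scan left to right, longest-match per lexeme
Tokens: ID(c), OP(-), ID(j), OP(*), ID(j)


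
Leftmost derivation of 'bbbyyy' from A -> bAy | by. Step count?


Derivation: A => bAy => bbAyy => bbbyyy
Steps: 3


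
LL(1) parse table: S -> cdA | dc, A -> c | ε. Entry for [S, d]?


For [S, d]: 'd' ∈ FIRST(dc)
Entry: S -> dc


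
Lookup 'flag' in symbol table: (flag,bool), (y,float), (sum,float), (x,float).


Lookup 'flag' → type bool


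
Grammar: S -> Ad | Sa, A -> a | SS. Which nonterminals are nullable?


A nonterminal is nullable iff some alternative derives ε (directly, or every symbol in it is nullable)
Nullable: {}


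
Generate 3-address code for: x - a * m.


Break into single-operator statements:
t1 = a * m
t2 = x - t1


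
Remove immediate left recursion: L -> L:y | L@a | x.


Left-recursive alternatives: L:y, L@a; non-recursive: x
Introduce L': L -> xL', L' -> :yL' | @aL' | ε


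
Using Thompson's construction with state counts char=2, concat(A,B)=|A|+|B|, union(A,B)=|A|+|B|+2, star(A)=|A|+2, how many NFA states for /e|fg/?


Syntax tree has 3 char leaf(s), 1 union(s), 0 star(s)
chars contribute 3×2 = 6; each union adds +2; each star adds +2
Total: 6 + 2 + 0 = 8 states


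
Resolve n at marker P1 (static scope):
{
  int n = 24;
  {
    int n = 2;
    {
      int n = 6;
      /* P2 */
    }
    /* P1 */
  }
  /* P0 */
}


n declared in the same block as P1
n = 2


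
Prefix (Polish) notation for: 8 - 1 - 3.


left-to-right (same/higher precedence on left): tree is (- (- 8 1) 3)
Prefix: - - 8 1 3


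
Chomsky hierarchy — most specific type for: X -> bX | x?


Right-linear: every RHS is a terminal or a terminal followed by one nonterminal
Classification: Type 3 (Regular)


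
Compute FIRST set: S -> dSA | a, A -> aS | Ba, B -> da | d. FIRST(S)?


Per alternative of S: FIRST(dSA) = {d}; FIRST(a) = {a}
FIRST(S) = {a, d}


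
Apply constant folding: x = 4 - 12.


4 - 12 = -8 at compile time
Optimized: x = -8


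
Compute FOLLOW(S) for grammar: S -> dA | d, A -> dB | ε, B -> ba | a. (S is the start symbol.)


$ ∈ FOLLOW(S). For each A -> αBβ: add FIRST(β)\{ε} to FOLLOW(B); if β nullable, add FOLLOW(A).
FOLLOW(S) = {$}


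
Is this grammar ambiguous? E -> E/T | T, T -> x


precedence layered via separate nonterminal T: deterministic
Unambiguous


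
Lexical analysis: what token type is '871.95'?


Pattern: digits with a decimal point
Type: FLOAT_LITERAL


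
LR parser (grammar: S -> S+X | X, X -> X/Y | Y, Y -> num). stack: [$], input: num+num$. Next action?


no handle on stack; shift 'num'
Action: shift


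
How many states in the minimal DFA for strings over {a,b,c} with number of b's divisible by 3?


Track (count of b) mod 3: states 0..2, accept at 0
Minimal DFA: 3 states


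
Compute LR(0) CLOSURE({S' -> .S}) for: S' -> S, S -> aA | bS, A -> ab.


Start: S' -> .S
For each item with dot before a nonterminal B, add B -> .γ for every B-production
Closure: [S' -> .S, S -> .aA, S -> .bS]


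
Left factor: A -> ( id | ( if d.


Common prefix: '('
Factored: A -> ( A', A' -> id | if d


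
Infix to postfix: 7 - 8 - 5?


Left to right (same or higher precedence on left)
Postfix: 7 8 - 5 -


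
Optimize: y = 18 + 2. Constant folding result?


18 + 2 = 20 at compile time
Optimized: y = 20


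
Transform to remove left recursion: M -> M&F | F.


Left-recursive alternatives: M&F; non-recursive: F
Introduce M': M -> FM', M' -> &FM' | ε


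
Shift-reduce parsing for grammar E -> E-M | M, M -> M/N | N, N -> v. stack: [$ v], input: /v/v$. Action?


'v' on top is the handle for N -> v
Action: reduce (N -> v)


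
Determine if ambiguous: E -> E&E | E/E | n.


'n&n/n' has two parse trees (no precedence encoded between & and /)
Ambiguous


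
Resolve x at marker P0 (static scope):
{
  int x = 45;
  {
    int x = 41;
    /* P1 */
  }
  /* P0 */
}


x declared in the same block as P0
x = 45


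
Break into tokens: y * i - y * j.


Scan left to right, longest-match per lexeme
Tokens: ID(y), OP(*), ID(i), OP(-), ID(y), OP(*), ID(j)


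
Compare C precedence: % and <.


'%' is multiplicative (level 10); '<' is relational (level 7)
Higher level binds tighter
'%' has higher precedence than '<'


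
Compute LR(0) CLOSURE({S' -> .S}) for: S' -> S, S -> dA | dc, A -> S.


Start: S' -> .S
For each item with dot before a nonterminal B, add B -> .γ for every B-production
Closure: [S' -> .S, S -> .dA, S -> .dc]


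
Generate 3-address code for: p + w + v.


Break into single-operator statements:
t1 = p + w
t2 = t1 + v


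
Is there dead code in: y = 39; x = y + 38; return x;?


y is read by x's definition; x is returned
No dead code


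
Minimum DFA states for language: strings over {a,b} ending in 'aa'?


Track the longest suffix of input matching a prefix of 'aa': 3 classes (prefixes of length 0..2)
Minimal DFA: 3 states


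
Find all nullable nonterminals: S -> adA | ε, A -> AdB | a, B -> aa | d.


A nonterminal is nullable iff some alternative derives ε (directly, or every symbol in it is nullable)
Nullable: {S}


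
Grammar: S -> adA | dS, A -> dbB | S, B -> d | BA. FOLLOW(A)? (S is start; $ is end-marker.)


$ ∈ FOLLOW(S). For each A -> αBβ: add FIRST(β)\{ε} to FOLLOW(B); if β nullable, add FOLLOW(A).
FOLLOW(A) = {$, a, d}


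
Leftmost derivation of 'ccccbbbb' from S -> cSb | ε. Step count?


Derivation: S => cSb => ccSbb => cccSbbb => ccccSbbbb => ccccbbbb
Steps: 5


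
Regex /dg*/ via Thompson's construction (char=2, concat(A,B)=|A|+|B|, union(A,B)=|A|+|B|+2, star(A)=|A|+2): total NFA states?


Syntax tree has 2 char leaf(s), 0 union(s), 1 star(s)
chars contribute 2×2 = 4; each union adds +2; each star adds +2
Total: 4 + 0 + 2 = 6 states


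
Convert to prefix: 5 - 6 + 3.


left-to-right (same/higher precedence on left): tree is (+ (- 5 6) 3)
Prefix: + - 5 6 3


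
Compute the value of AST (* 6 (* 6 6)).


Evaluate inner: (* 6 6) = 36
Evaluate root: (* 6 36) = 216
Result: 216


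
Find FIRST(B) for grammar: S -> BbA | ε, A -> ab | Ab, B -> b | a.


Per alternative of B: FIRST(b) = {b}; FIRST(a) = {a}
FIRST(B) = {a, b}


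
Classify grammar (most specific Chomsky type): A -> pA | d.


Right-linear: every RHS is a terminal or a terminal followed by one nonterminal
Classification: Type 3 (Regular)


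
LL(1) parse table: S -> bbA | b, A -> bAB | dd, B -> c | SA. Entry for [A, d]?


For [A, d]: 'd' ∈ FIRST(dd)
Entry: A -> dd


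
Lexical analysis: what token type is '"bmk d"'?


Pattern: double-quoted sequence
Type: STRING_LITERAL


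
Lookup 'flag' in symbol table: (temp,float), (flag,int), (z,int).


Lookup 'flag' → type int


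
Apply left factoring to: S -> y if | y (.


Common prefix: 'y'
Factored: S -> y S', S' -> if | (


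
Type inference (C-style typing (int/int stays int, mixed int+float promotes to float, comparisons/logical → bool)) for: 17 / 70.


Operand types: int / int
Rule: mixed int/float promotes to float; int/int stays int
Result type: int


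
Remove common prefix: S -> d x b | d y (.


Common prefix: 'd'
Factored: S -> d S', S' -> x b | y (


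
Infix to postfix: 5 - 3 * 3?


* has higher precedence, evaluate 3*3 first
Postfix: 5 3 3 * -


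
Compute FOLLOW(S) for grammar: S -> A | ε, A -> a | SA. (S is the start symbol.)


$ ∈ FOLLOW(S). For each A -> αBβ: add FIRST(β)\{ε} to FOLLOW(B); if β nullable, add FOLLOW(A).
FOLLOW(S) = {$, a}


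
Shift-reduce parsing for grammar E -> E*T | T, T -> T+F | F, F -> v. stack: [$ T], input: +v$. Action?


shift '+' to continue T -> T+F
Action: shift


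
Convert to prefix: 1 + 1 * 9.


'*' binds tighter: tree is (+ 1 (* 1 9))
Prefix: + 1 * 1 9


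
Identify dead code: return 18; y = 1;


statement follows a return and is unreachable
Dead: 'y = 1'


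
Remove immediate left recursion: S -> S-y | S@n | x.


Left-recursive alternatives: S-y, S@n; non-recursive: x
Introduce S': S -> xS', S' -> -yS' | @nS' | ε


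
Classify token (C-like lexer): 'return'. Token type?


Pattern: reserved word
Type: KEYWORD


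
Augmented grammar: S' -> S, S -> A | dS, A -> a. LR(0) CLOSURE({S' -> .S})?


Start: S' -> .S
For each item with dot before a nonterminal B, add B -> .γ for every B-production
Closure: [S' -> .S, S -> .A, S -> .dS, A -> .a]


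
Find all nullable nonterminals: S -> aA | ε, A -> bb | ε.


A nonterminal is nullable iff some alternative derives ε (directly, or every symbol in it is nullable)
Nullable: {A, S}


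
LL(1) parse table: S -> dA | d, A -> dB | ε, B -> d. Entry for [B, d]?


For [B, d]: 'd' ∈ FIRST(d)
Entry: B -> d


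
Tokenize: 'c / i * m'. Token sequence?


Scan left to right, longest-match per lexeme
Tokens: ID(c), OP(/), ID(i), OP(*), ID(m)


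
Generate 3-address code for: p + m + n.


Break into single-operator statements:
t1 = p + m
t2 = t1 + n


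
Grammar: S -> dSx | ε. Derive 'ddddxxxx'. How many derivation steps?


Derivation: S => dSx => ddSxx => dddSxxx => ddddSxxxx => ddddxxxx
Steps: 5


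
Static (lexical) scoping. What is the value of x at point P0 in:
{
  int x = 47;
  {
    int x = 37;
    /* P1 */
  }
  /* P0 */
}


x declared in the same block as P0
x = 47


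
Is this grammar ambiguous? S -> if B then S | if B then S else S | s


dangling else: 'if B then if B then s else s' parses two ways
Ambiguous


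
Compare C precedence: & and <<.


'<<' is shift (level 8); '&' is bitwise AND (level 5)
Higher level binds tighter
'<<' has higher precedence than '&'


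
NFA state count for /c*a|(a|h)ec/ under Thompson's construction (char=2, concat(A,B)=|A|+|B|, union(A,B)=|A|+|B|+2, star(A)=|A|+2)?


Syntax tree has 6 char leaf(s), 2 union(s), 1 star(s)
chars contribute 6×2 = 12; each union adds +2; each star adds +2
Total: 12 + 4 + 2 = 18 states


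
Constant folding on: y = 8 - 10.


8 - 10 = -2 at compile time
Optimized: y = -2


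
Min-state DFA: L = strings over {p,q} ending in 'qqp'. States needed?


Track the longest suffix of input matching a prefix of 'qqp': 4 classes (prefixes of length 0..3)
Minimal DFA: 4 states


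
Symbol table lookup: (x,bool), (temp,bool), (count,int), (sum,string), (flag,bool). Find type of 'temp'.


Lookup 'temp' → type bool


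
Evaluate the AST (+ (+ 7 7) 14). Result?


Evaluate inner: (+ 7 7) = 14
Evaluate root: (+ 14 14) = 28
Result: 28


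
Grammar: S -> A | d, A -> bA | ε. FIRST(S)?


Per alternative of S: FIRST(A) = {b, ε}; FIRST(d) = {d}
FIRST(S) = {b, d, ε}


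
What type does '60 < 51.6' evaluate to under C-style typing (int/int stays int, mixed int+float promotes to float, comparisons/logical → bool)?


Operand types: int < float
Rule: comparison yields bool
Result type: bool


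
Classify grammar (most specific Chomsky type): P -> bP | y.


Right-linear: every RHS is a terminal or a terminal followed by one nonterminal
Classification: Type 3 (Regular)


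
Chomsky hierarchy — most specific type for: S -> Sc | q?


Left-linear: every RHS is a terminal or one nonterminal followed by a terminal
Classification: Type 3 (Regular)


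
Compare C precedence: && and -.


'-' is additive (level 9); '&&' is logical AND (level 2)
Higher level binds tighter
'-' has higher precedence than '&&'


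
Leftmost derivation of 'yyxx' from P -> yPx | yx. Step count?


Derivation: P => yPx => yyxx
Steps: 2


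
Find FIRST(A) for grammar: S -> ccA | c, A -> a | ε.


Per alternative of A: FIRST(a) = {a}; FIRST(ε) = {ε}
FIRST(A) = {a, ε}


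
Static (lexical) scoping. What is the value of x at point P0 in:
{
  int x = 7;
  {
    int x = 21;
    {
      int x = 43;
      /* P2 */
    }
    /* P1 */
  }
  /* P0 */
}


x declared in the same block as P0
x = 7


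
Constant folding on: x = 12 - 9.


12 - 9 = 3 at compile time
Optimized: x = 3


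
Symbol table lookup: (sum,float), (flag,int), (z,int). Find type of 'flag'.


Lookup 'flag' → type int


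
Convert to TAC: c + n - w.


Break into single-operator statements:
t1 = c + n
t2 = t1 - w


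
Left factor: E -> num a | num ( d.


Common prefix: 'num'
Factored: E -> num E', E' -> a | ( d


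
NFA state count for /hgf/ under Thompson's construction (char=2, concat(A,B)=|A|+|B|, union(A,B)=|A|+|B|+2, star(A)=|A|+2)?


Syntax tree has 3 char leaf(s), 0 union(s), 0 star(s)
chars contribute 3×2 = 6; each union adds +2; each star adds +2
Total: 6 + 0 + 0 = 6 states


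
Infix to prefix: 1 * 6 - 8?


left-to-right (same/higher precedence on left): tree is (- (* 1 6) 8)
Prefix: - * 1 6 8


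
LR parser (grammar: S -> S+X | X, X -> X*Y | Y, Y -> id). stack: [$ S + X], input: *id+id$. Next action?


'*' can extend X; shift to build X -> X*Y
Action: shift


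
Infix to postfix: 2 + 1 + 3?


Left to right (same or higher precedence on left)
Postfix: 2 1 + 3 +


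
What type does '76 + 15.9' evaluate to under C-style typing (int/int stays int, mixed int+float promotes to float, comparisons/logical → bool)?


Operand types: int + float
Rule: mixed int/float promotes to float; int/int stays int
Result type: float


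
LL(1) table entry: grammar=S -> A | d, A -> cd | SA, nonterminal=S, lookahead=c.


For [S, c]: 'c' ∈ FIRST(A)
Entry: S -> A


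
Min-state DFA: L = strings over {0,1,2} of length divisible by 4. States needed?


Track length mod 4: states 0..3, accept at 0
Minimal DFA: 4 states


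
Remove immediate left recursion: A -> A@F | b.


Left-recursive alternatives: A@F; non-recursive: b
Introduce A': A -> bA', A' -> @FA' | ε


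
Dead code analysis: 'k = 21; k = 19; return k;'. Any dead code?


first assignment to k is overwritten before any read
Dead: 'k = 21'


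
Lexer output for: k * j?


Scan left to right, longest-match per lexeme
Tokens: ID(k), OP(*), ID(j)


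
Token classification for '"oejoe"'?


Pattern: double-quoted sequence
Type: STRING_LITERAL


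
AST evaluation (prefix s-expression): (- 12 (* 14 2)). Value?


Evaluate inner: (* 14 2) = 28
Evaluate root: (- 12 28) = -16
Result: -16


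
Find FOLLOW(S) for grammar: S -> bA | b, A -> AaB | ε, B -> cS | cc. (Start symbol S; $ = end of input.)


$ ∈ FOLLOW(S). For each A -> αBβ: add FIRST(β)\{ε} to FOLLOW(B); if β nullable, add FOLLOW(A).
FOLLOW(S) = {$, a}


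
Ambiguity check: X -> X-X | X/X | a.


'a-a/a' has two parse trees (no precedence encoded between - and /)
Ambiguous


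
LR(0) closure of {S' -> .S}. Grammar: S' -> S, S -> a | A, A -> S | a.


Start: S' -> .S
For each item with dot before a nonterminal B, add B -> .γ for every B-production
Closure: [S' -> .S, S -> .a, S -> .A, A -> .S, A -> .a]


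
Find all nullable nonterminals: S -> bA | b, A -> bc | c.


A nonterminal is nullable iff some alternative derives ε (directly, or every symbol in it is nullable)
Nullable: {}


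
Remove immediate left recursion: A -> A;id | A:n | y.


Left-recursive alternatives: A;id, A:n; non-recursive: y
Introduce A': A -> yA', A' -> ;idA' | :nA' | ε


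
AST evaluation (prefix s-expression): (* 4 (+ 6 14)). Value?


Evaluate inner: (+ 6 14) = 20
Evaluate root: (* 4 20) = 80
Result: 80


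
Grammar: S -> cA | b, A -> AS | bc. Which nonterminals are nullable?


A nonterminal is nullable iff some alternative derives ε (directly, or every symbol in it is nullable)
Nullable: {}


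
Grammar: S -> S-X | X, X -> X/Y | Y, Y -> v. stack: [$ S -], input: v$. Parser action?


no handle ('S-' is not any RHS); shift 'v'
Action: shift


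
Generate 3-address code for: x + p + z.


Break into single-operator statements:
t1 = x + p
t2 = t1 + z
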